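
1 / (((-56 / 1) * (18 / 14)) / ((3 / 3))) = -1 / 72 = -0.01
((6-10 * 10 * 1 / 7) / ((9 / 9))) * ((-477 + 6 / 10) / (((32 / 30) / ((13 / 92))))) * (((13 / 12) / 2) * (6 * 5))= 87556365 / 10304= 8497.32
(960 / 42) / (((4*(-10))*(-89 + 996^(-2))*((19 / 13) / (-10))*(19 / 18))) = -0.04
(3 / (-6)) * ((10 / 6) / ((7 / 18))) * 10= -150 / 7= -21.43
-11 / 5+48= 229 / 5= 45.80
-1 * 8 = -8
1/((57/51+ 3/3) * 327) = 17/11772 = 0.00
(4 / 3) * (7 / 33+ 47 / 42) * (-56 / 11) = -3280 / 363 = -9.04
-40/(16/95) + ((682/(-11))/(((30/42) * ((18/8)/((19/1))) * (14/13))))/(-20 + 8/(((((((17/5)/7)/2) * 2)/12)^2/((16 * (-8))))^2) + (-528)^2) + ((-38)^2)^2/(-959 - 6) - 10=-8530672081803300929479/3542251475282546214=-2408.26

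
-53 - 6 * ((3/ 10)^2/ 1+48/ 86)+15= -41.89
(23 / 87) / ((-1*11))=-23 / 957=-0.02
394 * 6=2364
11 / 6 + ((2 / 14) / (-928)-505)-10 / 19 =-186503465 / 370272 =-503.69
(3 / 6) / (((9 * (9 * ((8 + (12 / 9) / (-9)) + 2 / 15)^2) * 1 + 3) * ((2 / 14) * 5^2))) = 0.00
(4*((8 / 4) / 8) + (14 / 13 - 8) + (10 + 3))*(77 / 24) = 1771 / 78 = 22.71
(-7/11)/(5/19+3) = -133/682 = -0.20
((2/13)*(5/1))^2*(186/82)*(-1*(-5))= 6.71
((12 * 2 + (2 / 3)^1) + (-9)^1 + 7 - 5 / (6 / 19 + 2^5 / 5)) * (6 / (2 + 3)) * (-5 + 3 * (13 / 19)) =-2349704 / 30305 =-77.54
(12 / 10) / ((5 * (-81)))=-2 / 675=-0.00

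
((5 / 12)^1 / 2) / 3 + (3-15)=-859 / 72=-11.93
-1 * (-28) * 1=28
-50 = -50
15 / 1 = 15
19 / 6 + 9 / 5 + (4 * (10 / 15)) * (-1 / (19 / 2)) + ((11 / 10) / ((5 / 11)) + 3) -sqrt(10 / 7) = 14401 / 1425 -sqrt(70) / 7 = 8.91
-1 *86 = -86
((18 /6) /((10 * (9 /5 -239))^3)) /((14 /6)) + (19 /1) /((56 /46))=1458026776135 /93420479936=15.61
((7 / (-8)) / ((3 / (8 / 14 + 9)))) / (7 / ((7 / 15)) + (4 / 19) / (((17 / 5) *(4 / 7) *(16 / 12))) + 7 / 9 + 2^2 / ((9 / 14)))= -21641 / 171174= -0.13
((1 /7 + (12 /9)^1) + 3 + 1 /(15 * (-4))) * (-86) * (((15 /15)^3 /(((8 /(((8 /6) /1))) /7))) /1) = -80539 /180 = -447.44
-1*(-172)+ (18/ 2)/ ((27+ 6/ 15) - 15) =10709/ 62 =172.73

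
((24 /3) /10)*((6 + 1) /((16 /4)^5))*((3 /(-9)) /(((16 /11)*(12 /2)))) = -77 /368640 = -0.00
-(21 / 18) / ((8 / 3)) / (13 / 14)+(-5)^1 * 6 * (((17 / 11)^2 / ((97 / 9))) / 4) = -2603893 / 1220648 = -2.13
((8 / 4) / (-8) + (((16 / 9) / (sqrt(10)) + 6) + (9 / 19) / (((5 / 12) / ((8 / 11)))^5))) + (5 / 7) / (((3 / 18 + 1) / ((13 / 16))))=8*sqrt(10) / 45 + 52184674024453 / 3748462025000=14.48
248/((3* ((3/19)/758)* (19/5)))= 939920/9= 104435.56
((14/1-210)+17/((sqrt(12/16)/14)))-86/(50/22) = -5846/25+476 * sqrt(3)/3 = 40.98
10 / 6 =5 / 3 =1.67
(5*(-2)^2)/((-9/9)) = -20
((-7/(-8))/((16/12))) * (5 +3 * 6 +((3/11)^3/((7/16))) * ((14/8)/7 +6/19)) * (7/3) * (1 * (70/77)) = 142666055/4450864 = 32.05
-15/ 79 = -0.19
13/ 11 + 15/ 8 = 269/ 88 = 3.06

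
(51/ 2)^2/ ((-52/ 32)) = -5202/ 13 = -400.15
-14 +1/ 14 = -195/ 14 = -13.93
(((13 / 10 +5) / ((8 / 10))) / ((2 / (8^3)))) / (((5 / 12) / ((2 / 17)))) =48384 / 85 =569.22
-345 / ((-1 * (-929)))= -345 / 929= -0.37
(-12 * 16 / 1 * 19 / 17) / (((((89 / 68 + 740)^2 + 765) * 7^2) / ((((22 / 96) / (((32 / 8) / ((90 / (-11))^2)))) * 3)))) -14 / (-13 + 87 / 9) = 3200194668831 / 761967723055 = 4.20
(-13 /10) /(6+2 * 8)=-13 /220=-0.06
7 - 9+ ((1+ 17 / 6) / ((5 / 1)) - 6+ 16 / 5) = -121 / 30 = -4.03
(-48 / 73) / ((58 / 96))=-2304 / 2117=-1.09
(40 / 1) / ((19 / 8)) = 320 / 19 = 16.84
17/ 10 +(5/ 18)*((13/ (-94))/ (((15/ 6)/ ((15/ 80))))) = 38287/ 22560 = 1.70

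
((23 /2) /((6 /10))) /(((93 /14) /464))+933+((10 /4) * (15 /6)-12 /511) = 1299093221 /570276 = 2278.01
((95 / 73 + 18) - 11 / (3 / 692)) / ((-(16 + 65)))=551449 / 17739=31.09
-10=-10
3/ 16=0.19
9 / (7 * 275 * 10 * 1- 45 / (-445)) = 801 / 1713259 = 0.00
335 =335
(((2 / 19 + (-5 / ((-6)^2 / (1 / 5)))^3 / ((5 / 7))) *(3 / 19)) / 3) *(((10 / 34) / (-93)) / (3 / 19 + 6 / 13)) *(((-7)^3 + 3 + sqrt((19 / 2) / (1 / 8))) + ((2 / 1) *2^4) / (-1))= 6063551 / 576423216- 6063551 *sqrt(19) / 107214718176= 0.01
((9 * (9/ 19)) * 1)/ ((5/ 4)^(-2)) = 2025/ 304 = 6.66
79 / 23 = 3.43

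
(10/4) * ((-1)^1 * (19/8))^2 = 1805/128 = 14.10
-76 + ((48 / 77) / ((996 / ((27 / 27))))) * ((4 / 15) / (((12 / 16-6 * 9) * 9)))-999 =-197556195439 / 183773205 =-1075.00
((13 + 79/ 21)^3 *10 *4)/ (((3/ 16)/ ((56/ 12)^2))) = 111652372480/ 5103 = 21879751.61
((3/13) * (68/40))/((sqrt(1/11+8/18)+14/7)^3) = 55483461/524596891 - 18797427 * sqrt(583)/5245968910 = 0.02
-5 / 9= -0.56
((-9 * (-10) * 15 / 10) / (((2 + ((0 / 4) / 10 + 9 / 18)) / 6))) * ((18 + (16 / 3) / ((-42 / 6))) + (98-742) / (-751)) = 30821688 / 5257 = 5862.98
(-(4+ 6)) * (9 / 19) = -90 / 19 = -4.74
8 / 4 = 2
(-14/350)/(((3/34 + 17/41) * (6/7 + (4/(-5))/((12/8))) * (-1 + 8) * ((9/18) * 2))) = -123/3505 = -0.04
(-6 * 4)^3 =-13824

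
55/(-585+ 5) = -11/116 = -0.09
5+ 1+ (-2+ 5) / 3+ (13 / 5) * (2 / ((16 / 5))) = 69 / 8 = 8.62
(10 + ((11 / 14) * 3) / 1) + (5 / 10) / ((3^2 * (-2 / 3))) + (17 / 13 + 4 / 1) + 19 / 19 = 20291 / 1092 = 18.58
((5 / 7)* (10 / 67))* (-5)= -250 / 469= -0.53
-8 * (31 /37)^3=-238328 /50653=-4.71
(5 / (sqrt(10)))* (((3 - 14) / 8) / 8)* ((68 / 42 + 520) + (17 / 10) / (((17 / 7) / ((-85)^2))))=-2577553* sqrt(10) / 5376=-1516.17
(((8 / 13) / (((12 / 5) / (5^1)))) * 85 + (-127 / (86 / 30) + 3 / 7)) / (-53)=-764216 / 622167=-1.23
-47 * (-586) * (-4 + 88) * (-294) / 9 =-75575248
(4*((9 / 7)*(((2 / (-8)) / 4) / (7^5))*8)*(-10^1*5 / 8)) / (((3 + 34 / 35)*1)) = 1125 / 4672346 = 0.00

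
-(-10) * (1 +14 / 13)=270 / 13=20.77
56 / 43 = 1.30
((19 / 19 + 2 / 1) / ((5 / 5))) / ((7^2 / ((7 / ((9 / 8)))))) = 8 / 21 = 0.38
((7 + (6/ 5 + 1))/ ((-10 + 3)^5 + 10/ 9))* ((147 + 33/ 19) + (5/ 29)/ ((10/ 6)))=-33952554/ 416702015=-0.08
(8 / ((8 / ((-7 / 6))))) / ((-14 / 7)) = 7 / 12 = 0.58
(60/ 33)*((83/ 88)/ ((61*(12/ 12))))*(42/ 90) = 0.01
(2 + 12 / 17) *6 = 276 / 17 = 16.24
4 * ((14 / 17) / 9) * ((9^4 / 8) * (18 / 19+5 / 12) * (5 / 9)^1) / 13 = 293895 / 16796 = 17.50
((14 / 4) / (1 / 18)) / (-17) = -63 / 17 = -3.71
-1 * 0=0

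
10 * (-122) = -1220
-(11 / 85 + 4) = -351 / 85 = -4.13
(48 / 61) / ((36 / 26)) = 104 / 183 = 0.57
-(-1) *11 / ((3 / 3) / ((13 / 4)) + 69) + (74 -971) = -808054 / 901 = -896.84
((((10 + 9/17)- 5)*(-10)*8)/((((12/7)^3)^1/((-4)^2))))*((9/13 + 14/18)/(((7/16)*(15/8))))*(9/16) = -25351424/17901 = -1416.20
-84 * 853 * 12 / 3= -286608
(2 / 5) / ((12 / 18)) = 3 / 5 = 0.60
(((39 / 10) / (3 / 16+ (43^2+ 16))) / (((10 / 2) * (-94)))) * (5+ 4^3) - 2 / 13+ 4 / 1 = 1753136318 / 455851825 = 3.85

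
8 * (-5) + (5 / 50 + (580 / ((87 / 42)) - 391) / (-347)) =-137343 / 3470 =-39.58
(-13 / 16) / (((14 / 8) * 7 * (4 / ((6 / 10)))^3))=-351 / 1568000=-0.00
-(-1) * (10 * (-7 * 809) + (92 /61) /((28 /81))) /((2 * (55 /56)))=-96716588 /3355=-28827.60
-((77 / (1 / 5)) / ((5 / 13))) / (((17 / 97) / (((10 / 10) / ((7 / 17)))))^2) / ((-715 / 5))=9409 / 7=1344.14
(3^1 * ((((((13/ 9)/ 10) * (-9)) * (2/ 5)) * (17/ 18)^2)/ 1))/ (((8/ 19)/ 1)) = -71383/ 21600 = -3.30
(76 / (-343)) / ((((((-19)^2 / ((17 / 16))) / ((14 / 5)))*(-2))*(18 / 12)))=0.00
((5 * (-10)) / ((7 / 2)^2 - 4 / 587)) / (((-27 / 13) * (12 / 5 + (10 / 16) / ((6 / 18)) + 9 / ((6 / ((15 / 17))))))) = 61048000 / 173816199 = 0.35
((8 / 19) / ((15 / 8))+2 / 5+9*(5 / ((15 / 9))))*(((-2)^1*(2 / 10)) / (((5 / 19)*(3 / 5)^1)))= -15746 / 225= -69.98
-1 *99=-99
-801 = -801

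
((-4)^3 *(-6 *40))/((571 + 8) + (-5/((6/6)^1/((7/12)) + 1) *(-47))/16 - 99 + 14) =1556480/50607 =30.76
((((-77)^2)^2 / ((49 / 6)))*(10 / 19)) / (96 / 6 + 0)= 10761135 / 76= 141593.88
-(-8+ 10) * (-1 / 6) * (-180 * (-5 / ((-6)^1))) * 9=-450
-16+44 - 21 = 7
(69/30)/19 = 23/190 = 0.12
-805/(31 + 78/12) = -322/15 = -21.47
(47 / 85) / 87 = 47 / 7395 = 0.01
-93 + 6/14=-648/7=-92.57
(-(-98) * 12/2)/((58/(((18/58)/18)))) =147/841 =0.17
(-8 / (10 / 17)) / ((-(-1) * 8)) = -17 / 10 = -1.70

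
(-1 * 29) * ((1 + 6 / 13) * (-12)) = 6612 / 13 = 508.62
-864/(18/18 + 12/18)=-2592/5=-518.40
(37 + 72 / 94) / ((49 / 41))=72775 / 2303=31.60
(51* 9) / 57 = 153 / 19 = 8.05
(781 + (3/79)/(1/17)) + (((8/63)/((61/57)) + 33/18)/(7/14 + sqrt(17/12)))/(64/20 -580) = 781.64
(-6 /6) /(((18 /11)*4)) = -11 /72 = -0.15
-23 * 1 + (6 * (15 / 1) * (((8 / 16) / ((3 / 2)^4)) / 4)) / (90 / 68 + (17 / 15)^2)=-22.15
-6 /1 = -6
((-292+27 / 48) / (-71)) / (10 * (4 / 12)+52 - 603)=-0.01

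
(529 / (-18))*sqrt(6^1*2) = -529*sqrt(3) / 9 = -101.81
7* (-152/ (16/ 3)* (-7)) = 2793/ 2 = 1396.50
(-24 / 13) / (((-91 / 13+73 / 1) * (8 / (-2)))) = 1 / 143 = 0.01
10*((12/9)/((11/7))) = 8.48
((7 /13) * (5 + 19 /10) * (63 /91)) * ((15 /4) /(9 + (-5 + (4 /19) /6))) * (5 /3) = 10773 /2704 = 3.98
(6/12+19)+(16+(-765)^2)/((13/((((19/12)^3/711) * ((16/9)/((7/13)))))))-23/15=20505421781/24188220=847.74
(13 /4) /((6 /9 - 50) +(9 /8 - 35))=-78 /1997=-0.04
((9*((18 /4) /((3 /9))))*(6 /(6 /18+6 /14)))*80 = 76545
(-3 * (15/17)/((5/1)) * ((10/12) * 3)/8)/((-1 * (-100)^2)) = 9/544000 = 0.00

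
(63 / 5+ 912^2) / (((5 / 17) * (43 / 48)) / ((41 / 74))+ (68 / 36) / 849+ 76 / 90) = 177190006795128 / 281673797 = 629061.02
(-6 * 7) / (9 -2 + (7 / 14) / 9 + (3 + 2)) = -108 / 31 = -3.48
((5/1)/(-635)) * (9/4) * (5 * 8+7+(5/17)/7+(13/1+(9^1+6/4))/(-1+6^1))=-554157/604520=-0.92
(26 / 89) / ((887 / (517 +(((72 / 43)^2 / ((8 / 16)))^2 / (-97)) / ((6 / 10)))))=4453027600034 / 26179369512271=0.17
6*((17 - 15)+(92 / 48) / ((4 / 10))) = 163 / 4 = 40.75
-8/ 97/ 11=-8/ 1067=-0.01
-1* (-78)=78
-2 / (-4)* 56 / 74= 0.38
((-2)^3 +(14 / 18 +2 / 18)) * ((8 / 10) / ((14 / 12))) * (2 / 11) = -1024 / 1155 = -0.89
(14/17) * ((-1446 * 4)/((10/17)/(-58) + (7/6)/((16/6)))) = -37572864/3371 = -11145.91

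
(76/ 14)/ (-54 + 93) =38/ 273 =0.14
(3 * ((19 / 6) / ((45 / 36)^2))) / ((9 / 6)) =4.05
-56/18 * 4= -112/9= -12.44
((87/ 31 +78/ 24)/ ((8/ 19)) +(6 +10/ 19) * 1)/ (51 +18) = 131373/ 433504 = 0.30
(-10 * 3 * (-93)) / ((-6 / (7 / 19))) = -3255 / 19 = -171.32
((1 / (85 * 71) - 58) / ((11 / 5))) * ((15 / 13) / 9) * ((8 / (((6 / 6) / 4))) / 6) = -18.03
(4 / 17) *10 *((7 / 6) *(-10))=-27.45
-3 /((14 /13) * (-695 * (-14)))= -39 /136220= -0.00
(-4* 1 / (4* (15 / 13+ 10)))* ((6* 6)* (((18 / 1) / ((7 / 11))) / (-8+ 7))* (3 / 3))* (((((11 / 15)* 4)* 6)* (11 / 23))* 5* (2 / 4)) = 1921.16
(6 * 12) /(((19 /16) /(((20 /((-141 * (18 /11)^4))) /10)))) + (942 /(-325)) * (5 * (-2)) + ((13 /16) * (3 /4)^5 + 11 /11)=62515265193481 /2079857295360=30.06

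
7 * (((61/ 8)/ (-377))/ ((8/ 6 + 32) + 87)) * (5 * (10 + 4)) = -44835/ 544388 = -0.08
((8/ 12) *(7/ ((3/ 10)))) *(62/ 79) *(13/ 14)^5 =57550415/ 6828444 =8.43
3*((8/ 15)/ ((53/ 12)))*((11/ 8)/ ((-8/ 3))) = -99/ 530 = -0.19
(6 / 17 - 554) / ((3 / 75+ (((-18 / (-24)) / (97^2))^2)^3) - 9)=668717496492959995778757211340800 / 10822253406906891899385921750463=61.79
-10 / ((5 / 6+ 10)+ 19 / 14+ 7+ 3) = -105 / 233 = -0.45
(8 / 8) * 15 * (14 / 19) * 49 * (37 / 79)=380730 / 1501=253.65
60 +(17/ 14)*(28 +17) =1605/ 14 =114.64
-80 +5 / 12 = -955 / 12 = -79.58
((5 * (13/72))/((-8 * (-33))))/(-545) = -13/2071872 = -0.00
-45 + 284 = 239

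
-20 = -20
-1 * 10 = -10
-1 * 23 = -23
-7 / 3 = -2.33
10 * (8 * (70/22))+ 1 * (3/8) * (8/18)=16811/66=254.71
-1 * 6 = -6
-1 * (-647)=647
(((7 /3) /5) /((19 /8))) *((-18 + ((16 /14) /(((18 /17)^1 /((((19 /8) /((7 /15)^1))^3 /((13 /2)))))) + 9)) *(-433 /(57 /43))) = -159797176501 /193163880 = -827.26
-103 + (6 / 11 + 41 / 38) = -42375 / 418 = -101.38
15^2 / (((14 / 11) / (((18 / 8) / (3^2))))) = 2475 / 56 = 44.20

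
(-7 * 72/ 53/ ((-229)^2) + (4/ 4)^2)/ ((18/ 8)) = 11115476/ 25014357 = 0.44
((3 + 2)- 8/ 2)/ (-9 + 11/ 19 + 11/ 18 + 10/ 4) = -171/ 908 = -0.19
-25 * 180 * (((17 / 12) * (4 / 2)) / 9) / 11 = -4250 / 33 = -128.79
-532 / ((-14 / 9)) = 342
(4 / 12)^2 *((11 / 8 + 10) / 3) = 91 / 216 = 0.42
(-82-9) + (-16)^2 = 165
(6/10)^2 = 9/25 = 0.36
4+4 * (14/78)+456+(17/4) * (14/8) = 292129/624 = 468.16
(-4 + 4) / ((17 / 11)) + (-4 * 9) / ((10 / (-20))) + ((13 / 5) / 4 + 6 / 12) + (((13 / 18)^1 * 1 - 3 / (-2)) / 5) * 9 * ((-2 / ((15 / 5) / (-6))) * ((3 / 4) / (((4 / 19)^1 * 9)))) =4769 / 60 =79.48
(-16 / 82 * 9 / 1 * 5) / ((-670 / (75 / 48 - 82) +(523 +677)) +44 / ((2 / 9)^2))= -463320 / 110775317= -0.00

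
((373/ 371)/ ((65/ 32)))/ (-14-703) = -11936/ 17290455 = -0.00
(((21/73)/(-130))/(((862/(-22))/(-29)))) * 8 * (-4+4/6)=17864/409019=0.04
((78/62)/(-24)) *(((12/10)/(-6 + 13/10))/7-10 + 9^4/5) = -27846767/407960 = -68.26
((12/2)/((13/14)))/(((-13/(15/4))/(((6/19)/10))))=-189/3211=-0.06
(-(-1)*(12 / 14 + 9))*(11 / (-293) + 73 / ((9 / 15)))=2458976 / 2051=1198.92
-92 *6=-552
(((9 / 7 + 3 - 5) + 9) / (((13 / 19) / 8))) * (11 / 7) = 96976 / 637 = 152.24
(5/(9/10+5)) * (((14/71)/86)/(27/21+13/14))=4900/5583937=0.00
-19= -19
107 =107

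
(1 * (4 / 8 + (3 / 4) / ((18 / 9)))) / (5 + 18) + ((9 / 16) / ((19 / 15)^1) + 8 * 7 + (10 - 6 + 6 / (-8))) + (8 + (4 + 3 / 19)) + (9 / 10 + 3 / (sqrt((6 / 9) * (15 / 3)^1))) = 74.43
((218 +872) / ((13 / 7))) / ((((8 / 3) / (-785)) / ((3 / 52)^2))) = -80858925 / 140608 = -575.07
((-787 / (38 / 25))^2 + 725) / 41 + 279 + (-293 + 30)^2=4499751917 / 59204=76004.19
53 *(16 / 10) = 424 / 5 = 84.80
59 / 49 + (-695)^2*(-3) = -71004616 / 49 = -1449073.80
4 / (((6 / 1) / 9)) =6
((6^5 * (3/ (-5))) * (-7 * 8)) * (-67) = -87526656/ 5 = -17505331.20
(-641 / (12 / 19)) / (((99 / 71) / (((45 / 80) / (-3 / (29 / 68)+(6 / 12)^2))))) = 25076561 / 415536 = 60.35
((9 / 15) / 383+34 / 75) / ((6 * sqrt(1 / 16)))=26134 / 86175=0.30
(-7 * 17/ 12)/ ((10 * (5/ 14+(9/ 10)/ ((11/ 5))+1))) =-539/ 960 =-0.56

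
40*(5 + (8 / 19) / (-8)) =3760 / 19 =197.89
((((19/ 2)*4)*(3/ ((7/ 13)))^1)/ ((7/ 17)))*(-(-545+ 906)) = -185612.94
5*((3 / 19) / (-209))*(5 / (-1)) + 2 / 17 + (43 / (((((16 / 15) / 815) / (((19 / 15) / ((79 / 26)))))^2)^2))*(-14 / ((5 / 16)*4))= -6673651865270490948876713451 / 1346254396450304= -4957199681477.02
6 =6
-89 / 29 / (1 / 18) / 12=-4.60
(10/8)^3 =125/64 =1.95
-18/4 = -4.50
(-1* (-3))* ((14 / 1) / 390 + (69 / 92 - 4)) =-2507 / 260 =-9.64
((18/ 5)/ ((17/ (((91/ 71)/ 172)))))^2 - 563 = -151656086325539/ 269371380100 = -563.00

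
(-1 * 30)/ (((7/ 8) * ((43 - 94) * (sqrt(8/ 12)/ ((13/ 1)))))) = 520 * sqrt(6)/ 119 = 10.70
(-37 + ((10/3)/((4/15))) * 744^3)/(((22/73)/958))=180006086507821/11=16364189682529.18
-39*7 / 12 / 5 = -4.55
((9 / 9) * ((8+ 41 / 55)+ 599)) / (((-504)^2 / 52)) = 8047 / 64680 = 0.12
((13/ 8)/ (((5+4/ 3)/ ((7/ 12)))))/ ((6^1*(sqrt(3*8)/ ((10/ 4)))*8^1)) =455*sqrt(6)/ 700416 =0.00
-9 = -9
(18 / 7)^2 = 324 / 49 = 6.61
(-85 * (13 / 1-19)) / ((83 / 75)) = 38250 / 83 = 460.84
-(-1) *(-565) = -565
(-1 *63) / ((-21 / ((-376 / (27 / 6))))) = -752 / 3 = -250.67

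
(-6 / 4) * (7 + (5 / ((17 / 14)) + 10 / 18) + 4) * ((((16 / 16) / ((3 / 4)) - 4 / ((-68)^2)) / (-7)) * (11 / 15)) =60946369 / 18571140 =3.28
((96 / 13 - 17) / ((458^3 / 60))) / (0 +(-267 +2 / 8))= 0.00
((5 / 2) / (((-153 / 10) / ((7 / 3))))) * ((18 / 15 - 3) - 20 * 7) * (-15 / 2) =-124075 / 306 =-405.47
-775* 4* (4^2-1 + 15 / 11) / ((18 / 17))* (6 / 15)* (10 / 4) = -527000 / 11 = -47909.09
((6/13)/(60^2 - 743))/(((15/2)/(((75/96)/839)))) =5/249290392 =0.00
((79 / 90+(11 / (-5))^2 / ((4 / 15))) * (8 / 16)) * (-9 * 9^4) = -4494285 / 8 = -561785.62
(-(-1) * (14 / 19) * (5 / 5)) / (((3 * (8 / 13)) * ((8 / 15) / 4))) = 455 / 152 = 2.99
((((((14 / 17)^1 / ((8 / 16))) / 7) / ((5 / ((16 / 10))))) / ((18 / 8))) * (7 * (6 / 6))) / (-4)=-224 / 3825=-0.06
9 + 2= 11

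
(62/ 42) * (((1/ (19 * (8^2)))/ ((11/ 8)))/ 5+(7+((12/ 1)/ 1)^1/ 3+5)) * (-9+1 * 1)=-1382197/ 7315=-188.95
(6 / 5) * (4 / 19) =0.25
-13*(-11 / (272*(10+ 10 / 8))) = 143 / 3060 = 0.05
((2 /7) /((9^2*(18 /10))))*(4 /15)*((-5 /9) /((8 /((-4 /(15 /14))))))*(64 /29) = 512 /1712421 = 0.00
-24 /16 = -3 /2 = -1.50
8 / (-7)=-8 / 7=-1.14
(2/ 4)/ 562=1/ 1124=0.00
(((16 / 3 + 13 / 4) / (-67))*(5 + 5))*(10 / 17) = -2575 / 3417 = -0.75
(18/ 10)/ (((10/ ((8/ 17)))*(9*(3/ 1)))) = 4/ 1275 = 0.00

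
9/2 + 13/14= 5.43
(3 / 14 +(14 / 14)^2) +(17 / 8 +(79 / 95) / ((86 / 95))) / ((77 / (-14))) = 8753 / 13244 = 0.66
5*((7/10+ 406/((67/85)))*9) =3110121/134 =23209.86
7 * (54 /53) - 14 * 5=-3332 /53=-62.87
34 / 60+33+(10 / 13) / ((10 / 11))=13421 / 390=34.41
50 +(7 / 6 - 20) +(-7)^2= 481 / 6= 80.17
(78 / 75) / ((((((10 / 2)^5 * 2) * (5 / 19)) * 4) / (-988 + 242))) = -92131 / 781250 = -0.12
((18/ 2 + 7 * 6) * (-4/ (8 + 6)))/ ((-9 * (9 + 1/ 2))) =68/ 399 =0.17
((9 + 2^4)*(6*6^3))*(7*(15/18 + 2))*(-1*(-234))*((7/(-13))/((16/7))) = -35423325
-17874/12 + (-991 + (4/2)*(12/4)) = -4949/2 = -2474.50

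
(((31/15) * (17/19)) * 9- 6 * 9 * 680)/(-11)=3336.67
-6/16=-3/8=-0.38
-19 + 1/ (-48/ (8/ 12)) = -1369/ 72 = -19.01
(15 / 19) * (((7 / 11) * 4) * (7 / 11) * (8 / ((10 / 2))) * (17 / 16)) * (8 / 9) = 1.93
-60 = -60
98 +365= 463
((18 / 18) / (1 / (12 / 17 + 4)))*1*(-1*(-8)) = 640 / 17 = 37.65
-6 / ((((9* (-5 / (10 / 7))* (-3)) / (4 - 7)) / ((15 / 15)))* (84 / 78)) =26 / 147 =0.18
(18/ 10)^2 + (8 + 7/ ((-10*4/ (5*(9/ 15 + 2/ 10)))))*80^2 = 1168081/ 25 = 46723.24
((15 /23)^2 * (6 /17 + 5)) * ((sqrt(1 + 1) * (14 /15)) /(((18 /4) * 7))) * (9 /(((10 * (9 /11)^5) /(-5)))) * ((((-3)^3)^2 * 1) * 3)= -146556410 * sqrt(2) /80937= -2560.78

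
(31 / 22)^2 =961 / 484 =1.99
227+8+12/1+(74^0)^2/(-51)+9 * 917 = 433499/51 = 8499.98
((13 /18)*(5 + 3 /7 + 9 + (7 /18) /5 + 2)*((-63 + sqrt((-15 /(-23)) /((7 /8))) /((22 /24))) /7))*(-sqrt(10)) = -540748*sqrt(483) /2343033 + 135187*sqrt(10) /1260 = 334.21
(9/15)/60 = 1/100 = 0.01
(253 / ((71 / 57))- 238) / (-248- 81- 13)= 2477 / 24282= 0.10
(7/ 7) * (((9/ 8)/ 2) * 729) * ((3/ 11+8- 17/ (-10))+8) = 12971097/ 1760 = 7369.94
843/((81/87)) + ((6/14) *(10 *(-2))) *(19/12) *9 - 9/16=789001/1008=782.74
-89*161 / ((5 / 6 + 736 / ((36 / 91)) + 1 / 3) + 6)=-257922 / 33617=-7.67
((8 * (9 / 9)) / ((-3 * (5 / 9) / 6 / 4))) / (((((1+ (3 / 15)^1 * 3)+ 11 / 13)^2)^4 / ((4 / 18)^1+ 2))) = -81573072100000000 / 408485828788939521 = -0.20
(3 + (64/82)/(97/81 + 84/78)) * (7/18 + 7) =14553791/589170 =24.70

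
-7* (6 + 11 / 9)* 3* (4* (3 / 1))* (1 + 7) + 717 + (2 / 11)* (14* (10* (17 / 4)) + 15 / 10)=-13734.55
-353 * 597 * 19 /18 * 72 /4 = -4004079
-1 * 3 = -3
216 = 216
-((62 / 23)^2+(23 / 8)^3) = -8404471 / 270848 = -31.03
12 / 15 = 4 / 5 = 0.80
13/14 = 0.93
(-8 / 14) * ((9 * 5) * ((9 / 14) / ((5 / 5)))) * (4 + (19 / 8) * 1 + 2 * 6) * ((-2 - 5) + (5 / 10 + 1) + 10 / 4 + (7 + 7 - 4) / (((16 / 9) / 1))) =-25515 / 32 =-797.34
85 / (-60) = -1.42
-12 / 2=-6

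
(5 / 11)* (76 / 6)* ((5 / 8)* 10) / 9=2375 / 594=4.00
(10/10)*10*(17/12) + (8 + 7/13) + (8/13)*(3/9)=1787/78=22.91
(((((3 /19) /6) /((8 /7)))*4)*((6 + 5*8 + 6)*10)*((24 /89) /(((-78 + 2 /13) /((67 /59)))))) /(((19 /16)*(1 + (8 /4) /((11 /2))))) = -5072704 /43599053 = -0.12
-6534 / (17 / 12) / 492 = -6534 / 697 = -9.37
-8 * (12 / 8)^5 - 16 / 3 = -66.08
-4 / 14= -2 / 7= -0.29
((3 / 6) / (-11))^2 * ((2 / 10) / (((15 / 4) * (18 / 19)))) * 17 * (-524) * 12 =-338504 / 27225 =-12.43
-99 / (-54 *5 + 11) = 0.38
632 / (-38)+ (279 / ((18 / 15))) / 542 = -333709 / 20596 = -16.20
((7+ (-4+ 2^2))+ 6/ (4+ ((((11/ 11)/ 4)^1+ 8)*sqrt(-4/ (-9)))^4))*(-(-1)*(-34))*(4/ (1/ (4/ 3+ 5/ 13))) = -55224616/ 33735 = -1637.01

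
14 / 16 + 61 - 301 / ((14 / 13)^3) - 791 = -47536 / 49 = -970.12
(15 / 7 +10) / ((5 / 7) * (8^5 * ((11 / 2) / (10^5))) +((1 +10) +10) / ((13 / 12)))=0.59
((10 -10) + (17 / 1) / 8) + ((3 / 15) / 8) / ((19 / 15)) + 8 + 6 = 16.14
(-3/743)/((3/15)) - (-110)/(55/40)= 79.98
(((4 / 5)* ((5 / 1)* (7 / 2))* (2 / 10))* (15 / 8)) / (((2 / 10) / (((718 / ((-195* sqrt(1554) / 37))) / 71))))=-359* sqrt(1554) / 11076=-1.28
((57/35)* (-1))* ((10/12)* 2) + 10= 7.29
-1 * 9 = -9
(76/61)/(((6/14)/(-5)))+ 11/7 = -16607/1281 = -12.96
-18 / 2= -9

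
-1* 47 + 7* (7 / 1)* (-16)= -831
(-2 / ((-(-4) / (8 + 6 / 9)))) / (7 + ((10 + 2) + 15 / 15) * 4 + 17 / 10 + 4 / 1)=-0.07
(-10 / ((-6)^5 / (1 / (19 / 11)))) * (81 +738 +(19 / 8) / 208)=74955925 / 122923008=0.61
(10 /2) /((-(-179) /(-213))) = -1065 /179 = -5.95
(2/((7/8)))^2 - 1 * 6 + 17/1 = 795/49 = 16.22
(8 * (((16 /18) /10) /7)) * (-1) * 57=-608 /105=-5.79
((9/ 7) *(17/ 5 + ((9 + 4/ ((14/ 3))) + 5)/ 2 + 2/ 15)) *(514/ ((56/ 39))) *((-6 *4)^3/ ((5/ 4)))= -478440608256/ 8575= -55794823.12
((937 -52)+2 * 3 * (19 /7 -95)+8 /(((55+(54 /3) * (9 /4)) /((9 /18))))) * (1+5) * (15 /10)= 3986865 /1337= 2981.95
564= 564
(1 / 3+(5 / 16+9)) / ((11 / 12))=463 / 44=10.52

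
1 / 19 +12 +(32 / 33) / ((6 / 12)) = 8773 / 627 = 13.99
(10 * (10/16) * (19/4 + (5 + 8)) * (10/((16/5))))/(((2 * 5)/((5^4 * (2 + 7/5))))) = 18859375/256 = 73669.43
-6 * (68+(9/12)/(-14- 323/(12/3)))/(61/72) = -481.52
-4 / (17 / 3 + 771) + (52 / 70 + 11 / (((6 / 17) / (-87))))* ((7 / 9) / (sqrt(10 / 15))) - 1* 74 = -63251* sqrt(6) / 60 - 86216 / 1165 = -2656.22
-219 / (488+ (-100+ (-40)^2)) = -219 / 1988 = -0.11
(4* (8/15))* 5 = 32/3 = 10.67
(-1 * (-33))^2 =1089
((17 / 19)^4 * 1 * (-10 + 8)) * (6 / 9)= -334084 / 390963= -0.85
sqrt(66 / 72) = sqrt(33) / 6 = 0.96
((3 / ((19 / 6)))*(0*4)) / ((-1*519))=0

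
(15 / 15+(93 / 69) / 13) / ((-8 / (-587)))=80.98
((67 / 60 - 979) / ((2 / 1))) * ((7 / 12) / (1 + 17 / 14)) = -128.81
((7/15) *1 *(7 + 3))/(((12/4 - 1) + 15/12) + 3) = 56/75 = 0.75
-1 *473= -473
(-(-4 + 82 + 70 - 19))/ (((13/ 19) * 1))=-2451/ 13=-188.54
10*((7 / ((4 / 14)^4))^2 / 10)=282475249 / 256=1103418.94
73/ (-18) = -73/ 18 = -4.06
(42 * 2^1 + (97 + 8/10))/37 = 909/185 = 4.91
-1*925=-925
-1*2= -2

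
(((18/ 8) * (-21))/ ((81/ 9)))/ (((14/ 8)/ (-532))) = 1596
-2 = -2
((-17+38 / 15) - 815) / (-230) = 6221 / 1725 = 3.61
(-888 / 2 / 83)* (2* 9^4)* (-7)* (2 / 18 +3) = 1528686.65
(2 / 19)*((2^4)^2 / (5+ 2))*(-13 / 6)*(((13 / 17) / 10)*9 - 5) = 1219712 / 33915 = 35.96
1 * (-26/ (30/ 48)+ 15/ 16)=-3253/ 80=-40.66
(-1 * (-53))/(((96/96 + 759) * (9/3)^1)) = 53/2280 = 0.02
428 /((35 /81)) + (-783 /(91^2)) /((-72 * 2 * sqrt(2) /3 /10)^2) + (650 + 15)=8773949957 /5299840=1655.51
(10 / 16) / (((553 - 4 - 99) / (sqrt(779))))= sqrt(779) / 720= 0.04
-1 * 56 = -56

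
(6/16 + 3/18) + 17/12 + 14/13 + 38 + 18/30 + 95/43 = 2941093/67080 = 43.84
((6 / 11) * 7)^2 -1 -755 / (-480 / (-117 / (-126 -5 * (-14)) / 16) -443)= 267489436 / 19437077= 13.76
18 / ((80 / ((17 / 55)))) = 153 / 2200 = 0.07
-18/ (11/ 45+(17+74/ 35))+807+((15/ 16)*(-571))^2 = 224301450273/ 780544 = 287365.54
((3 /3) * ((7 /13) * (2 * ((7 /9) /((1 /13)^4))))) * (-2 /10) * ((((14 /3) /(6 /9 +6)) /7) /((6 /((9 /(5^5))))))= -107653 /468750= -0.23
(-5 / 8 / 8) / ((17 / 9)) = -45 / 1088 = -0.04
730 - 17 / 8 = 5823 / 8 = 727.88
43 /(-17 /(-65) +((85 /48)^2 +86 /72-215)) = -6439680 /31510727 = -0.20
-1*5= -5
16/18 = 8/9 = 0.89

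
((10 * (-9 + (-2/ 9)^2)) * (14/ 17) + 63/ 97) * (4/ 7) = -5576428/ 133569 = -41.75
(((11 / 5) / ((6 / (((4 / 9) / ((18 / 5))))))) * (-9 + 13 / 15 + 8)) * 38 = -836 / 3645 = -0.23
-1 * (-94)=94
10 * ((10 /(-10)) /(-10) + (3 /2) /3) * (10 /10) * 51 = 306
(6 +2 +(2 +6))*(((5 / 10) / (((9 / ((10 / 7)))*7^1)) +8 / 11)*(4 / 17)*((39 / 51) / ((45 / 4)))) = 11924224 / 63087255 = 0.19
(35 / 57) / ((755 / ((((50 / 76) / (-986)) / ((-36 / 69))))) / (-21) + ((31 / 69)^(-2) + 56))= -27076175 / 1236952514499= -0.00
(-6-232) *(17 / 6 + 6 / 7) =-2635 / 3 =-878.33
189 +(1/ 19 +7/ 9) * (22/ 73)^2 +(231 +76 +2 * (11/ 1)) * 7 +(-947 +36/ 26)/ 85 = 2498171295493/ 1006941195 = 2480.95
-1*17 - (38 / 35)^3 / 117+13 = -20120372 / 5016375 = -4.01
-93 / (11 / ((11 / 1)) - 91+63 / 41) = 41 / 39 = 1.05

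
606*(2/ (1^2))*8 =9696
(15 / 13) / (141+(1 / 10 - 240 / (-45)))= 450 / 57109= 0.01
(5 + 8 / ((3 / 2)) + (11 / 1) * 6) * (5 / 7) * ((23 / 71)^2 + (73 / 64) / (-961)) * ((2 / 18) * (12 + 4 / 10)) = 2455461889 / 315042336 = 7.79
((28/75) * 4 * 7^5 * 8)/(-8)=-1882384/75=-25098.45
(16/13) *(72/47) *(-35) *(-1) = 40320/611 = 65.99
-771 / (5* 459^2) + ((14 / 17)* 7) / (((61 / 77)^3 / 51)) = 47129527862653 / 79700973435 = 591.33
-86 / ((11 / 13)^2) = -14534 / 121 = -120.12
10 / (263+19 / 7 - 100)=7 / 116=0.06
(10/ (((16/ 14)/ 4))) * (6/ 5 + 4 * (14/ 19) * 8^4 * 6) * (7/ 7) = 2535250.42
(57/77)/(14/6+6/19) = 3249/11627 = 0.28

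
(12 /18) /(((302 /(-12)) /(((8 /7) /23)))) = -32 /24311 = -0.00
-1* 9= -9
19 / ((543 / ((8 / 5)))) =152 / 2715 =0.06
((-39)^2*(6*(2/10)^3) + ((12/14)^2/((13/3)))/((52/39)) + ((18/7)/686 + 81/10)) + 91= 1344023251/7803250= 172.24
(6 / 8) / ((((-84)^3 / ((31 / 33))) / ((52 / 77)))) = -403 / 502020288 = -0.00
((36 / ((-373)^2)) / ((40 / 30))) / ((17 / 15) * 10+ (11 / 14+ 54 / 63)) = 1134 / 75825305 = 0.00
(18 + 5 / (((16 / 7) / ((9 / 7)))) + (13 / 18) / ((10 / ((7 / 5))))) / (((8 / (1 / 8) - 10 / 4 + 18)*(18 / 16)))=75289 / 321975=0.23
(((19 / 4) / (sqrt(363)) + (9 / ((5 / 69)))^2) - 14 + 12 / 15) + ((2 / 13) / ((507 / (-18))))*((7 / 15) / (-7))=19*sqrt(3) / 132 + 846528287 / 54925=15412.69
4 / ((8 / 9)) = 9 / 2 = 4.50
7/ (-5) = -7/ 5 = -1.40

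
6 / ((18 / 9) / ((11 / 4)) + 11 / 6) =396 / 169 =2.34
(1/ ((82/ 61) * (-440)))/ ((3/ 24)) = -61/ 4510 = -0.01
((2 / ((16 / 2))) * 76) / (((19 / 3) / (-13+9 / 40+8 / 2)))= -1053 / 40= -26.32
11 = 11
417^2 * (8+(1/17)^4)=116187239241/83521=1391114.08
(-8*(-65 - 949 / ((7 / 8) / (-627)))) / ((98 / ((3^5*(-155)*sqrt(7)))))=717100771140*sqrt(7) / 343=5531400307.32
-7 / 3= -2.33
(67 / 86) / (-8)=-67 / 688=-0.10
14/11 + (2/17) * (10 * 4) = 1118/187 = 5.98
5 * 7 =35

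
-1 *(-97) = 97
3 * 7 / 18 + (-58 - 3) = -359 / 6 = -59.83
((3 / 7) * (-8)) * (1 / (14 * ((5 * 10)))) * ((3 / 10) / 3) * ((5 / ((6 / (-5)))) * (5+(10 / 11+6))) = 131 / 5390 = 0.02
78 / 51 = 26 / 17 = 1.53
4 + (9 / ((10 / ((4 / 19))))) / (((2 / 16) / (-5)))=-68 / 19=-3.58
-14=-14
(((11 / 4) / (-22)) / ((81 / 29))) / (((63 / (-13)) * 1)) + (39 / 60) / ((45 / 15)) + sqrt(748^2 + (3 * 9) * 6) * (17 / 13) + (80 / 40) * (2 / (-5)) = -23437 / 40824 + 17 * sqrt(559666) / 13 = 977.72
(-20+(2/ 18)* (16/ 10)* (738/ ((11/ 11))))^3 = 171879616/ 125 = 1375036.93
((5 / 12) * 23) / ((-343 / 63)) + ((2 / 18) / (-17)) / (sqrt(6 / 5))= -1.77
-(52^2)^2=-7311616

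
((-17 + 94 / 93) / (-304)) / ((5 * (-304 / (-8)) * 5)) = 1487 / 26858400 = 0.00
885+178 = 1063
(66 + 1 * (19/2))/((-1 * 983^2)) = -151/1932578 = -0.00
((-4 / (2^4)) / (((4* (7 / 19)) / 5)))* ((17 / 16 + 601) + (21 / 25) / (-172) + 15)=-201654429 / 385280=-523.40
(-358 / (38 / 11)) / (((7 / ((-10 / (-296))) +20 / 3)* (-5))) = 5907 / 60952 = 0.10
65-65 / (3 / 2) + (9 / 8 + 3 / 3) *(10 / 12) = 375 / 16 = 23.44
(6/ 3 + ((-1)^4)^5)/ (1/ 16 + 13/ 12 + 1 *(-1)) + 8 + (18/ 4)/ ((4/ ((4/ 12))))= 1621/ 56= 28.95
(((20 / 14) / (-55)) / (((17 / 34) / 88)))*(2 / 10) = -32 / 35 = -0.91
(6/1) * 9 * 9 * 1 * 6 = 2916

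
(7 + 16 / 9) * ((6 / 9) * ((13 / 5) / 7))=2054 / 945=2.17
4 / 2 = 2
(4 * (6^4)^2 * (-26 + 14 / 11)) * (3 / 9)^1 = -609140736 / 11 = -55376430.55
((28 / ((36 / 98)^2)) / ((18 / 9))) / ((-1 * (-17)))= 16807 / 2754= 6.10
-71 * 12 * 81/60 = -1150.20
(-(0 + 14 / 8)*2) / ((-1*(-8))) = -7 / 16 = -0.44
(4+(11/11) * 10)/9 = 14/9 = 1.56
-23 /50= -0.46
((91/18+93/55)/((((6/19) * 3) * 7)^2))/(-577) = -0.00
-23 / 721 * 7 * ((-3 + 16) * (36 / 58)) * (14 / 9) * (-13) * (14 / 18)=761852 / 26883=28.34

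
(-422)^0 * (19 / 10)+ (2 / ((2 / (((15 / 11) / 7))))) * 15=3713 / 770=4.82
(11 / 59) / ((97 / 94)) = 1034 / 5723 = 0.18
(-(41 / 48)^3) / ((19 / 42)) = -482447 / 350208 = -1.38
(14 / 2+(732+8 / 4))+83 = 824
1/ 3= 0.33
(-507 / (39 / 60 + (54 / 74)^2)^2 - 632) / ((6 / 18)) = -3127759716984 / 1048270129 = -2983.73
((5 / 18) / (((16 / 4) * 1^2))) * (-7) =-35 / 72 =-0.49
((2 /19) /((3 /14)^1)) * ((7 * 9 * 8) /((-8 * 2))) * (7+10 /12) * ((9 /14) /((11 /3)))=-8883 /418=-21.25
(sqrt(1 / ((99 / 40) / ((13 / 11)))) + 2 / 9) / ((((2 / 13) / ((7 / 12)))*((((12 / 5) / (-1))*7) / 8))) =-65*sqrt(130) / 594-65 / 162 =-1.65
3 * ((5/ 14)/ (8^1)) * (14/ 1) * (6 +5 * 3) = 315/ 8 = 39.38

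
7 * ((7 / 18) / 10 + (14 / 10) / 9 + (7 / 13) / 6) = 931 / 468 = 1.99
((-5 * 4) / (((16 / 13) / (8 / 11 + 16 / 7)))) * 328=-1236560 / 77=-16059.22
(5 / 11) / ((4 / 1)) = 5 / 44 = 0.11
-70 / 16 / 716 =-35 / 5728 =-0.01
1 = 1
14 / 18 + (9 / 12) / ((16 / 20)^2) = 1123 / 576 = 1.95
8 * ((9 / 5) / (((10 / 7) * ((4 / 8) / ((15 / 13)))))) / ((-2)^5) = -189 / 260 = -0.73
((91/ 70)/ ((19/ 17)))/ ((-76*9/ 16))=-442/ 16245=-0.03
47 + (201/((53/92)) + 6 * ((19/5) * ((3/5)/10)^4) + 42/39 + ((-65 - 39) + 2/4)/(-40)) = 8603249721601/21531250000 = 399.57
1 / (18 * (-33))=-1 / 594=-0.00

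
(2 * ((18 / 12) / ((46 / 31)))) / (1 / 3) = 279 / 46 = 6.07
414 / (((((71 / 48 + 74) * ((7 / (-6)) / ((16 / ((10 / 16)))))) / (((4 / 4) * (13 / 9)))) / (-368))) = 63975.71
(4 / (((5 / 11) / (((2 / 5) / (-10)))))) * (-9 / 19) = 396 / 2375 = 0.17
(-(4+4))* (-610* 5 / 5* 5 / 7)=24400 / 7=3485.71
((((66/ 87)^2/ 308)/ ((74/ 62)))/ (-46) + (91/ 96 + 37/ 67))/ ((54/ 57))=918437590583/ 580018888512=1.58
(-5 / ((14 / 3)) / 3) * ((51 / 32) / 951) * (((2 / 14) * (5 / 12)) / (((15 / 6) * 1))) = -85 / 5964672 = -0.00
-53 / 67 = -0.79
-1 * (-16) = 16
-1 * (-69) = 69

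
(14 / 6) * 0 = 0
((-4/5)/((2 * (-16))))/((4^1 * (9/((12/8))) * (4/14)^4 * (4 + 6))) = 0.02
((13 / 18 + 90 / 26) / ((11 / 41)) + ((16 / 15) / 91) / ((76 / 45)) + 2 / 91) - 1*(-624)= 19906345 / 31122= 639.62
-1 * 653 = -653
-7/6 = -1.17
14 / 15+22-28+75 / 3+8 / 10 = 311 / 15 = 20.73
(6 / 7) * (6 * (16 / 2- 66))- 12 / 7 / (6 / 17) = -2122 / 7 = -303.14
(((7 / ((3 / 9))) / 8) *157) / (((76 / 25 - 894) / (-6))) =35325 / 12728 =2.78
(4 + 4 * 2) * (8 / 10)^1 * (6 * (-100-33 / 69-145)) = -1626048 / 115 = -14139.55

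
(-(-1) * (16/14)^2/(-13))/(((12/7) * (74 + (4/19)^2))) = -2888/3648645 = -0.00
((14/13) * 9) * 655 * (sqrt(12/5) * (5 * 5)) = 825300 * sqrt(15)/13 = 245874.86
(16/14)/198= 4/693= 0.01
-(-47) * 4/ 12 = 15.67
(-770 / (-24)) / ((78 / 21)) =2695 / 312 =8.64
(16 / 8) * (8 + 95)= 206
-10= -10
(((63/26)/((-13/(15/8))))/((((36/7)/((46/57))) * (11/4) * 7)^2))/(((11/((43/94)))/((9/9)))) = -796145/824372642808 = -0.00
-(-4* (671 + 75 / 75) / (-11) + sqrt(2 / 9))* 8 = -21504 / 11 - 8* sqrt(2) / 3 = -1958.68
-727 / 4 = -181.75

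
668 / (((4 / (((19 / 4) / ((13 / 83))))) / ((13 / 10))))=263359 / 40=6583.98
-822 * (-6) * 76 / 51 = 124944 / 17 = 7349.65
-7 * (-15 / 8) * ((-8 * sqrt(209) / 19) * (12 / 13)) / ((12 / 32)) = -3360 * sqrt(209) / 247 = -196.66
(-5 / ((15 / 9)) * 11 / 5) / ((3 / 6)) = -66 / 5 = -13.20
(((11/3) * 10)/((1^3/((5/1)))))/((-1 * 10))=-55/3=-18.33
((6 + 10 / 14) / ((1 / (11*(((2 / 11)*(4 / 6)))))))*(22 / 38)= 2068 / 399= 5.18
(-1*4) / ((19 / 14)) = -56 / 19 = -2.95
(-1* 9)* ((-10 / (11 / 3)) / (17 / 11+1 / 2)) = 12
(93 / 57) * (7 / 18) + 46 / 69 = 445 / 342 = 1.30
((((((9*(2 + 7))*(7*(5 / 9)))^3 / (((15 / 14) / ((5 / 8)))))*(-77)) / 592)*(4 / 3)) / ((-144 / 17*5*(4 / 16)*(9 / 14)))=550009075 / 1184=464534.69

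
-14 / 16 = -0.88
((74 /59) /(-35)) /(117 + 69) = -37 /192045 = -0.00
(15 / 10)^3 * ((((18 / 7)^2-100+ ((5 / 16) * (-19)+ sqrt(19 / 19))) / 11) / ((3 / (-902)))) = 28445103 / 3136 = 9070.50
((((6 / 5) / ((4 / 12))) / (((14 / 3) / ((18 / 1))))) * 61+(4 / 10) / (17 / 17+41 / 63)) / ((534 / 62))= 15934341 / 161980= 98.37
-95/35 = -19/7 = -2.71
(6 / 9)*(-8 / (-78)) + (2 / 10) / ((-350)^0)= 157 / 585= 0.27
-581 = -581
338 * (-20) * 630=-4258800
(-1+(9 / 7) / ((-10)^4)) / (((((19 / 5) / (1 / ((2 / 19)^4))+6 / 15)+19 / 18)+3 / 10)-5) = 4320614421 / 14017780000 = 0.31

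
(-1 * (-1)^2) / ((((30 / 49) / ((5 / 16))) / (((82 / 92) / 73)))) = -2009 / 322368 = -0.01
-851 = -851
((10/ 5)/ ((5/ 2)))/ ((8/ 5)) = 1/ 2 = 0.50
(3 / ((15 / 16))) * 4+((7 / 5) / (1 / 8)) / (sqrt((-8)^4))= 519 / 40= 12.98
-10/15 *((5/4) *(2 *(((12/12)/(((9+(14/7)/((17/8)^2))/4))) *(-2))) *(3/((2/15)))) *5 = 433500/2729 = 158.85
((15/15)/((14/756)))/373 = 54/373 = 0.14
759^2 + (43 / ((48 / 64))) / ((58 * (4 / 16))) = 50119391 / 87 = 576084.95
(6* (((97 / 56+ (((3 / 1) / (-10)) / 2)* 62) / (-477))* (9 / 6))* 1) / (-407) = -2119 / 6039880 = -0.00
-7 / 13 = -0.54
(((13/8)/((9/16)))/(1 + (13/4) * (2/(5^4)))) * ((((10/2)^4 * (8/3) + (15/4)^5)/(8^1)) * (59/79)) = 3546476171875/5517268992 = 642.80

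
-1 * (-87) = 87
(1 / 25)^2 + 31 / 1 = 19376 / 625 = 31.00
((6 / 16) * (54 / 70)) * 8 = 81 / 35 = 2.31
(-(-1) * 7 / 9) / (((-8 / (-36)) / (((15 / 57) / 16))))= 35 / 608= 0.06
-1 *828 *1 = -828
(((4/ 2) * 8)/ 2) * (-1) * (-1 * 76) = 608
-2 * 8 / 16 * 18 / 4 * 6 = -27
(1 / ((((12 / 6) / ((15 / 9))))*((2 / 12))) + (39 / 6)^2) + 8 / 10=961 / 20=48.05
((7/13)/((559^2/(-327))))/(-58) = 2289/235610674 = 0.00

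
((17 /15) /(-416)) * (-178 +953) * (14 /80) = -3689 /9984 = -0.37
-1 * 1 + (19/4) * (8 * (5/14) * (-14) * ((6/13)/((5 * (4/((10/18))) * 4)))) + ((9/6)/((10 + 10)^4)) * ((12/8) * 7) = -1.61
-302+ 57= -245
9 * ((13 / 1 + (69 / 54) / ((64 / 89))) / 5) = 17023 / 640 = 26.60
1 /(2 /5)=5 /2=2.50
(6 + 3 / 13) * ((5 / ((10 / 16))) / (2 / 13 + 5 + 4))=648 / 119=5.45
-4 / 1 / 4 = -1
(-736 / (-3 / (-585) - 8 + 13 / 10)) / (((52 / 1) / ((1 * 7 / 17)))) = 5520 / 6341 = 0.87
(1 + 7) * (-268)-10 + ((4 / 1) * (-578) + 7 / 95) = -4465.93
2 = 2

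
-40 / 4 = -10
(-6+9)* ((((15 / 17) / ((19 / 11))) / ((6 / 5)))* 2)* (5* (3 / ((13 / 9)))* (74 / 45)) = 183150 / 4199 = 43.62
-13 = -13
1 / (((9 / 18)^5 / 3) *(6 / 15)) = 240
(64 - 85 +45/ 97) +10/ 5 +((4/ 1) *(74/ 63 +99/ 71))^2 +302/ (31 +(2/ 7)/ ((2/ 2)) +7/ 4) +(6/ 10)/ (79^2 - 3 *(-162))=165961175329460503/ 1725180938628525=96.20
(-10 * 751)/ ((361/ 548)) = -4115480/ 361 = -11400.22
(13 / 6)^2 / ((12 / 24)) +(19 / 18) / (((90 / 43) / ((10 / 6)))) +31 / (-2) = -5123 / 972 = -5.27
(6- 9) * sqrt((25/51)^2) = -25/17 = -1.47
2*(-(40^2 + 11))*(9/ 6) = -4833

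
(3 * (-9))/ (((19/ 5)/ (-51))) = 6885/ 19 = 362.37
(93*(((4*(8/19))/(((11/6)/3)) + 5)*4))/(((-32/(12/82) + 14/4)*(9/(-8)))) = 3216064/269819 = 11.92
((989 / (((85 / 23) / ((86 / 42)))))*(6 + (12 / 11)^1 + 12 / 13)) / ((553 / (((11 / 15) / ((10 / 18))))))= 1120926666 / 106936375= 10.48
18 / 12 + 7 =17 / 2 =8.50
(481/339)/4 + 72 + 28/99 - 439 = -16393987/44748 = -366.36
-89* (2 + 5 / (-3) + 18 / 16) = -3115 / 24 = -129.79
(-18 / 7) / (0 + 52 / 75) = -675 / 182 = -3.71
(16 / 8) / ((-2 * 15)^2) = 1 / 450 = 0.00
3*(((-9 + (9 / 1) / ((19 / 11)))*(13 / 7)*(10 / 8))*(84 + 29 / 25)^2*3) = -9545741946 / 16625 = -574179.97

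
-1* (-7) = 7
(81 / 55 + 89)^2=24760576 / 3025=8185.31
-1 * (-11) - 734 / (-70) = 752 / 35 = 21.49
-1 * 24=-24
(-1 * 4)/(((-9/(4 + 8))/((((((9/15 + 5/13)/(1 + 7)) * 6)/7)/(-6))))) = -128/1365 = -0.09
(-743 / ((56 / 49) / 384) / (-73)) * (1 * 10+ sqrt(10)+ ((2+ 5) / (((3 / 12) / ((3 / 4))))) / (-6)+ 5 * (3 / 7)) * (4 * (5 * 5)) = 24964800 * sqrt(10) / 73+ 215767200 / 73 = 4037162.05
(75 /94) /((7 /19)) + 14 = 10637 /658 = 16.17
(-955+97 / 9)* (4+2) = -16996 / 3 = -5665.33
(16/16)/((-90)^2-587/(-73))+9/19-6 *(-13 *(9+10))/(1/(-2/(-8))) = 8343833813/22491706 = 370.97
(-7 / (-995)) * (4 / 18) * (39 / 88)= 91 / 131340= 0.00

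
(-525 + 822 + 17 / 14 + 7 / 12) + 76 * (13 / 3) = 52763 / 84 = 628.13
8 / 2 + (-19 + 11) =-4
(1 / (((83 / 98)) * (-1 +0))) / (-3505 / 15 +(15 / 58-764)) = 0.00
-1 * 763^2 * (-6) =3493014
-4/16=-1/4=-0.25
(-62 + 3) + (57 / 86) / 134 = -679859 / 11524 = -59.00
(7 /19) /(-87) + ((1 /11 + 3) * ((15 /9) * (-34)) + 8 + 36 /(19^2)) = -19238005 /115159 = -167.06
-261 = -261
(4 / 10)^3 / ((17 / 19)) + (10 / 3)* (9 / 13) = 65726 / 27625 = 2.38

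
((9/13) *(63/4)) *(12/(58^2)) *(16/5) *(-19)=-129276/54665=-2.36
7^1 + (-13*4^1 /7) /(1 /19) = -939 /7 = -134.14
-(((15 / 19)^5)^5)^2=-63762150021404958690340780691485633724369108676910400390625 / 8663234049605954426644038200675212212900743262211018069459689001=-0.00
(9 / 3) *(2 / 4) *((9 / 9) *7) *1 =10.50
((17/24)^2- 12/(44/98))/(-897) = 166165/5683392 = 0.03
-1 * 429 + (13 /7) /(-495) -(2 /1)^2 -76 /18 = -168332 /385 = -437.23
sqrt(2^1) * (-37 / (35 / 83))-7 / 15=-3071 * sqrt(2) / 35-7 / 15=-124.55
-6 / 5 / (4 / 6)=-9 / 5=-1.80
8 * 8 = 64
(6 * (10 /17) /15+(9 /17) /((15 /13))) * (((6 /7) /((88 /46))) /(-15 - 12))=-1357 /117810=-0.01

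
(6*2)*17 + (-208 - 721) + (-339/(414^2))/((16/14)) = -725.00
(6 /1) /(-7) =-6 /7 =-0.86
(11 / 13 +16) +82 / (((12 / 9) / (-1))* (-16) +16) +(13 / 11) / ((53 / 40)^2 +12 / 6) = 931472837 / 48120072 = 19.36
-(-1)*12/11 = 12/11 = 1.09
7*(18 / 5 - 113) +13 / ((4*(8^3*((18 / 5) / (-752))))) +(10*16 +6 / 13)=-90854063 / 149760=-606.66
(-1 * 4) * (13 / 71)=-52 / 71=-0.73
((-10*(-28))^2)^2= 6146560000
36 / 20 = 9 / 5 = 1.80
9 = 9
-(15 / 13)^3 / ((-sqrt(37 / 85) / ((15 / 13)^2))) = 759375 * sqrt(3145) / 13737841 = 3.10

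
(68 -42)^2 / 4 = 169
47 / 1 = 47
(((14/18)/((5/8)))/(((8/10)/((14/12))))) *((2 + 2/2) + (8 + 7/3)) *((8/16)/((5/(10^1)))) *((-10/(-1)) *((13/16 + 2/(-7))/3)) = 10325/243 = 42.49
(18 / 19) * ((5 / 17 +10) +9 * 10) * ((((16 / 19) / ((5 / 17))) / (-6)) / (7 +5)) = -3.78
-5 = -5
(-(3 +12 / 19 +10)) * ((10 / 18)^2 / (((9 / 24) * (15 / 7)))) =-72520 / 13851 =-5.24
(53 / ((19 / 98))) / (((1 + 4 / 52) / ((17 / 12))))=81991 / 228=359.61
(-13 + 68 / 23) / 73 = -231 / 1679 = -0.14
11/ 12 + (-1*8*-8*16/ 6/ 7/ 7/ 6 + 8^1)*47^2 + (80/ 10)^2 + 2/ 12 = 33550231/ 1764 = 19019.41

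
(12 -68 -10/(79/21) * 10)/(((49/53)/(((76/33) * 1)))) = -3754096/18249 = -205.72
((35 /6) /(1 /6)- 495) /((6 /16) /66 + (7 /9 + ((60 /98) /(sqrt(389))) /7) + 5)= -305487703353349440 /3840814675342181 + 11876365670400 * sqrt(389) /3840814675342181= -79.48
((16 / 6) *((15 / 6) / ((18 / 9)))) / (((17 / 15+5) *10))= 5 / 92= 0.05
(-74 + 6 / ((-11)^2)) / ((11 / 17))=-152116 / 1331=-114.29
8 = 8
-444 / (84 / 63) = -333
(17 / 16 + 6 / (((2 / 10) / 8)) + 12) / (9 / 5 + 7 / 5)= 20245 / 256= 79.08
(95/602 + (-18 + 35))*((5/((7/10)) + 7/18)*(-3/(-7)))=3267407/58996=55.38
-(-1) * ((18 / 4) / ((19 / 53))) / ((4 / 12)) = 1431 / 38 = 37.66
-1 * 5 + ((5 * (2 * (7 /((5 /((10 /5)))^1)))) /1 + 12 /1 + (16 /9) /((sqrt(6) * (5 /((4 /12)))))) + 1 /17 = 8 * sqrt(6) /405 + 596 /17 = 35.11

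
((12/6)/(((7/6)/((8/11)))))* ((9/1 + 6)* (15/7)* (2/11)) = 43200/5929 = 7.29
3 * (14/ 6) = 7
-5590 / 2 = -2795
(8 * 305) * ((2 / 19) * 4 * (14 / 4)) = 68320 / 19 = 3595.79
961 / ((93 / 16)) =496 / 3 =165.33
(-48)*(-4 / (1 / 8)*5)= 7680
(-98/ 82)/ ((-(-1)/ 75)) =-3675/ 41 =-89.63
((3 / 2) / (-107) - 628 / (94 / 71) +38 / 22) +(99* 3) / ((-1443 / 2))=-25173648849 / 53216878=-473.04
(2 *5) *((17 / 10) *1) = 17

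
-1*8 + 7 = -1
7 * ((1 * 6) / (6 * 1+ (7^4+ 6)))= 42 / 2413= 0.02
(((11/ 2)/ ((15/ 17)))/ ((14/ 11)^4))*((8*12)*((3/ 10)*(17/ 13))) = 139631217/ 1560650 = 89.47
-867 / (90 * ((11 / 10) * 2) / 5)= -1445 / 66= -21.89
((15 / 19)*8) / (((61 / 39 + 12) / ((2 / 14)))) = 4680 / 70357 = 0.07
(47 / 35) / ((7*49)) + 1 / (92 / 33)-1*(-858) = 948027169 / 1104460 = 858.36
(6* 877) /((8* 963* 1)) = 877 /1284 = 0.68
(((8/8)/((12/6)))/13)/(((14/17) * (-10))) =-17/3640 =-0.00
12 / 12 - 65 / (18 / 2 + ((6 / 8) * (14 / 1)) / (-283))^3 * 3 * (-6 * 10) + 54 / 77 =20050587021403 / 1116973327701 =17.95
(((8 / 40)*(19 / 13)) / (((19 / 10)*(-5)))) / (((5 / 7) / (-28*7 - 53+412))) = -7.02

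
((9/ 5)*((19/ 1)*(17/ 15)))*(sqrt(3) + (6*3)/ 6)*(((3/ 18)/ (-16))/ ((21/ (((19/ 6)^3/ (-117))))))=2215457*sqrt(3)/ 424569600 + 2215457/ 141523200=0.02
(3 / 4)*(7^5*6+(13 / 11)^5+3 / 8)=389787279099 / 5153632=75633.51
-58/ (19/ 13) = -754/ 19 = -39.68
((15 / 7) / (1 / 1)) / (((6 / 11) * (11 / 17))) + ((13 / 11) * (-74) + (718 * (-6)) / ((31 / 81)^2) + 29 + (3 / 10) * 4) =-21801760731 / 739970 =-29463.03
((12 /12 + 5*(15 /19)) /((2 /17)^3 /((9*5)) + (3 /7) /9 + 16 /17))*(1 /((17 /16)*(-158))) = -68458320 /2296996811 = -0.03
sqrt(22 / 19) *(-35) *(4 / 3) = -140 *sqrt(418) / 57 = -50.22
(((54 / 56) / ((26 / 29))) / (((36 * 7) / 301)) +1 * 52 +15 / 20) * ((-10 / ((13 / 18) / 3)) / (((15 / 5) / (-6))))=21242115 / 4732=4489.04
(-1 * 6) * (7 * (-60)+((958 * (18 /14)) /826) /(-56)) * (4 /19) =204001893 /384503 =530.56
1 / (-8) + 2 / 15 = 1 / 120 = 0.01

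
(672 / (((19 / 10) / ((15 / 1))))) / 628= 25200 / 2983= 8.45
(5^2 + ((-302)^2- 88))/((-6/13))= -1184833/6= -197472.17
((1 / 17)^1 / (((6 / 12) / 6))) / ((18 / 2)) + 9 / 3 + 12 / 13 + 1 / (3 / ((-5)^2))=2726 / 221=12.33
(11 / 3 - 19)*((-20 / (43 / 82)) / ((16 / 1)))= 4715 / 129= 36.55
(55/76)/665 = 11/10108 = 0.00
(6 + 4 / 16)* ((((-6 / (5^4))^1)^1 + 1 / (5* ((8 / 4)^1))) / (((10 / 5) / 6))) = 339 / 200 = 1.70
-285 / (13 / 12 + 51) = -684 / 125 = -5.47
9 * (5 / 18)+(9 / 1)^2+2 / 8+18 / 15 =1699 / 20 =84.95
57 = 57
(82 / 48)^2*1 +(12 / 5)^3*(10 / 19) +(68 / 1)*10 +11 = 191846731 / 273600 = 701.19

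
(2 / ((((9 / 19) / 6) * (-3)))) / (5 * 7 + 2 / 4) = -0.24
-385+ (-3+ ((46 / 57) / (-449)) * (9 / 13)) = -43030502 / 110903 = -388.00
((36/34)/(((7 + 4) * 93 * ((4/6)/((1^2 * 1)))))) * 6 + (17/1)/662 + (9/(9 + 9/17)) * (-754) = -24594059453/34538526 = -712.08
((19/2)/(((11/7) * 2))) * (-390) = -25935/22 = -1178.86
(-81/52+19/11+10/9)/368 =6593/1894464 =0.00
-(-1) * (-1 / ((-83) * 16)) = 1 / 1328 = 0.00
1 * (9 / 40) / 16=0.01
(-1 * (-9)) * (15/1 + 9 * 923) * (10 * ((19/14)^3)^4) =414432152020543316445/14173478093824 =29239975.49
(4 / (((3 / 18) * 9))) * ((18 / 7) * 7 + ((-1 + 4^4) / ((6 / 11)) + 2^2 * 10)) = 4204 / 3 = 1401.33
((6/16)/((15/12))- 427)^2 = 18207289/100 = 182072.89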